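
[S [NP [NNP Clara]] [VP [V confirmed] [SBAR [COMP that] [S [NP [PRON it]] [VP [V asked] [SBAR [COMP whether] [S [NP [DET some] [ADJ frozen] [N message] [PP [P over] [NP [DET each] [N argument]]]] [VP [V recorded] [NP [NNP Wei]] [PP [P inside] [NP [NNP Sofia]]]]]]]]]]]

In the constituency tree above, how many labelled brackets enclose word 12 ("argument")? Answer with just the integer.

11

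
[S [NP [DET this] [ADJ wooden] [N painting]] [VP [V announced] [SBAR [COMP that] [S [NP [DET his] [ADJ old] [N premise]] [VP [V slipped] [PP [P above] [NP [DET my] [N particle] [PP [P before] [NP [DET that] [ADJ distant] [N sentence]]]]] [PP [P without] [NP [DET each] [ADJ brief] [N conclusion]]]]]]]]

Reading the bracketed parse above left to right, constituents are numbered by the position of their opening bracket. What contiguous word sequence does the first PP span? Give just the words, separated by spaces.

above my particle before that distant sentence

In left-to-right order the PP constituents are "above my particle before that distant sentence"; "before that distant sentence"; "without each brief conclusion". Number 1 is "above my particle before that distant sentence".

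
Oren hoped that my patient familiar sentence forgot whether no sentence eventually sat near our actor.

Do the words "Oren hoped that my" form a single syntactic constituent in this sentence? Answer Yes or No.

No

The sequence begins inside the noun phrase "Oren" and ends inside the verb phrase "hoped that my patient familiar sentence forgot whether no sentence eventually sat near our actor"; it crosses a phrase boundary, so no single node in the tree spans exactly those words.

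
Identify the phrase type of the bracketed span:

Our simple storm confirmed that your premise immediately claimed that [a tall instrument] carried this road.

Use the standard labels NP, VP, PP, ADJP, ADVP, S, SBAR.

"instrument" is the head of the bracketed span, so the span is a noun phrase: NP.

NP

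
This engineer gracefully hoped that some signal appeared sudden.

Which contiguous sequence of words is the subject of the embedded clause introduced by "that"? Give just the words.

"some signal" is the NP that combines with the VP headed by "appeared" to form the embedded clause introduced by "that" — the subject.

some signal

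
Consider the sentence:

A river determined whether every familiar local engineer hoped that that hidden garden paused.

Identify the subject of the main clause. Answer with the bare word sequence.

a river

In the main clause the verb is "determined"; the NP preceding it, "a river", is the subject.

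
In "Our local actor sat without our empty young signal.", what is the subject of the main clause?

In the main clause the verb is "sat"; the NP preceding it, "our local actor", is the subject.

our local actor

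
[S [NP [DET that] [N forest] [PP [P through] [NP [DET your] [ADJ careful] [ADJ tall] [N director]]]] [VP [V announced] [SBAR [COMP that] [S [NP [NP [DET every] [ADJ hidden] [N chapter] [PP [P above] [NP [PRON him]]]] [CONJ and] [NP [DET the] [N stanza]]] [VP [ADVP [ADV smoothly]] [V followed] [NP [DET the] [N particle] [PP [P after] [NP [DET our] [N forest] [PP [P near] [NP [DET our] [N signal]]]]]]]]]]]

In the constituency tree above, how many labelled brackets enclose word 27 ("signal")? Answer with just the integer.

11

Counting open brackets not yet closed at "signal": [S [VP [SBAR [S [VP [NP [PP [NP [PP [NP [N = 11.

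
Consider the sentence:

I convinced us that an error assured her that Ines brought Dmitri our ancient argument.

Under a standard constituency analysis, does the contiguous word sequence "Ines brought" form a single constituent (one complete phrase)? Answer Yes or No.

No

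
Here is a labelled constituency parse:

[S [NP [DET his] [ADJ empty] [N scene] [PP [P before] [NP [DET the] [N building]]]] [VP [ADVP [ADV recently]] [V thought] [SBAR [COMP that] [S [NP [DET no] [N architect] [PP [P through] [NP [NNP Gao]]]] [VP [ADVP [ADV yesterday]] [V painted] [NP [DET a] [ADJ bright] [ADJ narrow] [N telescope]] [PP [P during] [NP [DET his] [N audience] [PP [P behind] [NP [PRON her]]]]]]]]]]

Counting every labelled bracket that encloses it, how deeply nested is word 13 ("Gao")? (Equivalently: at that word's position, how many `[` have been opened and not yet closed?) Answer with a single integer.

8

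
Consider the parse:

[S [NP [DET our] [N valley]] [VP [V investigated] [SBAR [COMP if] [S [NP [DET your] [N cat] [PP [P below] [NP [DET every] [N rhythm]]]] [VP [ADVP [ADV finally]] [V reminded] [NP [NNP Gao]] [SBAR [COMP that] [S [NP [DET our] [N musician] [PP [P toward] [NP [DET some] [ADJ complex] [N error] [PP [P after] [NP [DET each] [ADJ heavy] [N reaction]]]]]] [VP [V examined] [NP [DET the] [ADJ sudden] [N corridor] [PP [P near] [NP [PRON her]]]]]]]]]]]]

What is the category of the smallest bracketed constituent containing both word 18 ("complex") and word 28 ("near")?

S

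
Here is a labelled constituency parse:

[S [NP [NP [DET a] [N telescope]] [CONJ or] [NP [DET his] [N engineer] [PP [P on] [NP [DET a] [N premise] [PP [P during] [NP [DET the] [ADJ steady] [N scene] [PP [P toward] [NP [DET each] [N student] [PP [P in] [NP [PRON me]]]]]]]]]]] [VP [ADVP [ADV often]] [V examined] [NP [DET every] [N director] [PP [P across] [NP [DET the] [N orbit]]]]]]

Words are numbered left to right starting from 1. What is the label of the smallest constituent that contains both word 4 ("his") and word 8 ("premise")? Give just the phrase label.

The smallest bracket enclosing both words is [NP his engineer on a premise during the steady scene toward each student in me], so the label is NP.

NP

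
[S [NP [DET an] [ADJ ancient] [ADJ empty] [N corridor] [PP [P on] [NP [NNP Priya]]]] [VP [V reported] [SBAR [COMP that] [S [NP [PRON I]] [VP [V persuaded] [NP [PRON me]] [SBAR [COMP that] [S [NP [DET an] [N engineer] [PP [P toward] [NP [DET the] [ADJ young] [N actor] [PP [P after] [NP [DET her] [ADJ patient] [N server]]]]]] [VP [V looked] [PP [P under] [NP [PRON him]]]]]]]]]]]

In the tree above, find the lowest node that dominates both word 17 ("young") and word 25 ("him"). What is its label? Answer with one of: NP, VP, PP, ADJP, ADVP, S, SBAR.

S

The smallest bracket enclosing both words is [S an engineer toward the young actor after her patient server looked under him], so the label is S.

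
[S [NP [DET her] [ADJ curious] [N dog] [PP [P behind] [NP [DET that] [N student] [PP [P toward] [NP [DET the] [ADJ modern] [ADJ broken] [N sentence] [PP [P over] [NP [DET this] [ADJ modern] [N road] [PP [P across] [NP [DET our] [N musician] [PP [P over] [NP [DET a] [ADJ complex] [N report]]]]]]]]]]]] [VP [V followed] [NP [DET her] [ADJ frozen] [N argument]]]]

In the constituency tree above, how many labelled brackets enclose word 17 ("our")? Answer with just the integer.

11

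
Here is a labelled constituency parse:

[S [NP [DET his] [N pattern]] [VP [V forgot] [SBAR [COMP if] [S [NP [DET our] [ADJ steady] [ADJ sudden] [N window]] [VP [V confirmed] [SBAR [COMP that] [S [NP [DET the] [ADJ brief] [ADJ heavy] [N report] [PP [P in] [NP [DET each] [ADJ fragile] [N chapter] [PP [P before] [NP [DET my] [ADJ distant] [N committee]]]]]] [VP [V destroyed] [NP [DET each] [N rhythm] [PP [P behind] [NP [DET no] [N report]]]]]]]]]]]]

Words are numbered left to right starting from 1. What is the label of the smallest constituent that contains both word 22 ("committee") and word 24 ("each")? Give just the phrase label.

S

Both words fall inside [S the brief heavy report in each fragile chapter before my distant committee destroyed each rhythm behind no report] (words 11–28), and no smaller constituent contains them both. Label: S.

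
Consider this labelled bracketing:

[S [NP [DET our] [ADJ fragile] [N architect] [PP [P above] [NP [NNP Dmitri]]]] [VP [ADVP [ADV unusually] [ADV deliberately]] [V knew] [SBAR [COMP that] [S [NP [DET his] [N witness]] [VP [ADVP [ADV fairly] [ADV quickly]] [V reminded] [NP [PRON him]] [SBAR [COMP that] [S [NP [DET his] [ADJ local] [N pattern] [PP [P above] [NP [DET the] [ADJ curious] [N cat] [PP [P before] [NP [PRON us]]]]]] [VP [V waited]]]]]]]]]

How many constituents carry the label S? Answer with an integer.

3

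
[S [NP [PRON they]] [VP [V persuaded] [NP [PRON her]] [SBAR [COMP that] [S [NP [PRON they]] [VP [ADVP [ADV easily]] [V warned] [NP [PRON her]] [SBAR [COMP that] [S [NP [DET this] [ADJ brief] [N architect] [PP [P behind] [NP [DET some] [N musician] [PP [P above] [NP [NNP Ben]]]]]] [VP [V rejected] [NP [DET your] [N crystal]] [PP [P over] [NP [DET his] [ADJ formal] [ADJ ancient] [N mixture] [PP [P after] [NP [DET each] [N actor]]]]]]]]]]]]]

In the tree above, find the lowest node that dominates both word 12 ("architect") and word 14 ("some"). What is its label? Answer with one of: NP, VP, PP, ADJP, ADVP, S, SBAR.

NP

Both words fall inside [NP this brief architect behind some musician above Ben] (words 10–17), and no smaller constituent contains them both. Label: NP.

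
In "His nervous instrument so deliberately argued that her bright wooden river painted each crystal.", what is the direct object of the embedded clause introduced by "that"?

each crystal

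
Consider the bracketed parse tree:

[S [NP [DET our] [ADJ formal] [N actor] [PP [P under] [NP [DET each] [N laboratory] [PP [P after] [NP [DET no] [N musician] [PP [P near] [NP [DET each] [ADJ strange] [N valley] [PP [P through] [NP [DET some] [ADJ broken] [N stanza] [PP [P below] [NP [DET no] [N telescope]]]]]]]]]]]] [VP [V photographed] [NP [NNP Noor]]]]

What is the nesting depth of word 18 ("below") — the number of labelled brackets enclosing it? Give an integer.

Path from the root down to the word: S → NP → PP → NP → PP → NP → PP → NP → PP → NP → PP → P. That is 12 enclosing brackets.

12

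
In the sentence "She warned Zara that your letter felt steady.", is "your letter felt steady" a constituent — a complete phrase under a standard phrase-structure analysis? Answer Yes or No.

Yes

"your letter felt steady" is exactly the clause [S your letter felt steady], a complete constituent.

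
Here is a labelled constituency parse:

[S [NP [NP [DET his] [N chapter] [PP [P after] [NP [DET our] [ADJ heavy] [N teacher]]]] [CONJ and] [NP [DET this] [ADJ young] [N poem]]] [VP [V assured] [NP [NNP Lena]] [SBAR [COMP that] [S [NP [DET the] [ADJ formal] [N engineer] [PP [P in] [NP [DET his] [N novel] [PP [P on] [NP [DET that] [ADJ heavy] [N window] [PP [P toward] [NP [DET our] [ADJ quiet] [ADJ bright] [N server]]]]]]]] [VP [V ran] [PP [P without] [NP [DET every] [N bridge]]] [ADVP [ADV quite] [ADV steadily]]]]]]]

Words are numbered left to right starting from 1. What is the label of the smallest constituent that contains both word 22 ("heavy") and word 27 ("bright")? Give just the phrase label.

The smallest bracket enclosing both words is [NP that heavy window toward our quiet bright server], so the label is NP.

NP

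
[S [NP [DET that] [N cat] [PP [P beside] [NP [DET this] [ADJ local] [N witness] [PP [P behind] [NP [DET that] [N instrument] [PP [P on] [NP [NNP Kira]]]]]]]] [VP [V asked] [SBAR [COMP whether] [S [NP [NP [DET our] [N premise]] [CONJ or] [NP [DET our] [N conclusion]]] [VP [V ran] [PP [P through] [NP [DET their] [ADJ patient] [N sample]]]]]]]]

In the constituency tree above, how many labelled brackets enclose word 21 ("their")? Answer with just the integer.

The word sits inside DET, which is inside NP, inside PP, inside VP, inside S, inside SBAR, inside VP, inside S — 8 brackets in all.

8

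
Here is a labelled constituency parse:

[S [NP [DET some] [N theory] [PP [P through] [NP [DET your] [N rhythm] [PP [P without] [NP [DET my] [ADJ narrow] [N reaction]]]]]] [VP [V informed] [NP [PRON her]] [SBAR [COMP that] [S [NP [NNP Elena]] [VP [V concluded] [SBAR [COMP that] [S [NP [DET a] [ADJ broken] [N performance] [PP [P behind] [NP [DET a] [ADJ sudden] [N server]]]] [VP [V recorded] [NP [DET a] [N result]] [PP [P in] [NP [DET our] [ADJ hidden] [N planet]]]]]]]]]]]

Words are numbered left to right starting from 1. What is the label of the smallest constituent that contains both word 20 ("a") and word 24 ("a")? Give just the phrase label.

Word 20 lies under S → VP → SBAR → S → VP → SBAR → S → NP → PP → NP → DET; word 24 lies under S → VP → SBAR → S → VP → SBAR → S → VP → NP → DET. The lowest shared node is the S.

S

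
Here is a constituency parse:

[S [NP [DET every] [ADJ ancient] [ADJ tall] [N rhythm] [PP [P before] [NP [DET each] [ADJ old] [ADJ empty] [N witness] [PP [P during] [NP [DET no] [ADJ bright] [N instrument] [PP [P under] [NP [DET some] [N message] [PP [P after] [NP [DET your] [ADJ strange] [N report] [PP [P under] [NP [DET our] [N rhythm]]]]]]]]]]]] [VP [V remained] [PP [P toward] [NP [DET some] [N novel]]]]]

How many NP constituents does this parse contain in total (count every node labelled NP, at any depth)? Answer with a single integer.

Listing each NP by its span: [NP every ancient tall rhythm before each old empty witness during no bright instrument under some message after your strange report under our rhythm]; [NP each old empty witness during no bright instrument under some message after your strange report under our rhythm]; [NP no bright instrument under some message after your strange report under our rhythm]; [NP some message after your strange report under our rhythm]; [NP your strange report under our rhythm]; [NP our rhythm] … — that makes 7.

7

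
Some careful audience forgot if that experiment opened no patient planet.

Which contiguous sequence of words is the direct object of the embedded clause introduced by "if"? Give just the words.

"opened" heads the VP of the embedded clause introduced by "if", and "no patient planet" is its direct object.

no patient planet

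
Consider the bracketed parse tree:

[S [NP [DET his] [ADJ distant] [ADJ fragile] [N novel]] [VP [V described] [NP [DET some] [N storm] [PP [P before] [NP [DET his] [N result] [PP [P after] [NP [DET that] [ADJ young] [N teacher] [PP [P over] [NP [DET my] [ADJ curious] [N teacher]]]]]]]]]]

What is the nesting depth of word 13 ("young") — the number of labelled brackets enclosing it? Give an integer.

Path from the root down to the word: S → VP → NP → PP → NP → PP → NP → ADJ. That is 8 enclosing brackets.

8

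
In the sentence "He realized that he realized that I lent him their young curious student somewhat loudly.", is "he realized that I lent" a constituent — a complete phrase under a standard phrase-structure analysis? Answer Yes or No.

The smallest constituent containing the whole sequence is the clause [S he realized that I lent him their young curious student somewhat loudly], but the sequence is only part of it — it straddles the boundary between noun phrase "he" and verb phrase "realized that I lent him their young curious student somewhat loudly".

No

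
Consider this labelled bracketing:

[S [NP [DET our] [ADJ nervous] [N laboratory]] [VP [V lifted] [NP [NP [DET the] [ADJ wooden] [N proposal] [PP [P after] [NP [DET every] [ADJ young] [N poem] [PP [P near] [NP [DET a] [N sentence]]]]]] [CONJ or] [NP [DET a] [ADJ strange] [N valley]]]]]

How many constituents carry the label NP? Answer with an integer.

6

Listing each NP by its span: [NP our nervous laboratory]; [NP the wooden proposal after every young poem near a sentence or a strange valley]; [NP the wooden proposal after every young poem near a sentence]; [NP every young poem near a sentence]; [NP a sentence]; [NP a strange valley] — that makes 6.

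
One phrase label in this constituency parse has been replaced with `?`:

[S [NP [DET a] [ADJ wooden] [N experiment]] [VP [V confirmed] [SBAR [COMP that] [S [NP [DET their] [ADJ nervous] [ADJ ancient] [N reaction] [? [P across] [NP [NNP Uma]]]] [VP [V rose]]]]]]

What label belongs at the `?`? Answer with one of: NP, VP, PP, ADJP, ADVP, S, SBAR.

PP

Looking at what the `?` directly dominates — P 'across', NP — this is a prepositional phrase (PP).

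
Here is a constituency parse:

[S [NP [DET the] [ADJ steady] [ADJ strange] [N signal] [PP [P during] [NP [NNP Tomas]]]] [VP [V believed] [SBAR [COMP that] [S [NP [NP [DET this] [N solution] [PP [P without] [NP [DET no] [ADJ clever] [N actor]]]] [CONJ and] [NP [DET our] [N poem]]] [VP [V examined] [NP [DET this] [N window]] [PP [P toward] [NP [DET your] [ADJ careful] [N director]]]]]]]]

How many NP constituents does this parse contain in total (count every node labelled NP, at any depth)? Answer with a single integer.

Listing each NP by its span: [NP the steady strange signal during Tomas]; [NP Tomas]; [NP this solution without no clever actor and our poem]; [NP this solution without no clever actor]; [NP no clever actor]; [NP our poem] … — that makes 8.

8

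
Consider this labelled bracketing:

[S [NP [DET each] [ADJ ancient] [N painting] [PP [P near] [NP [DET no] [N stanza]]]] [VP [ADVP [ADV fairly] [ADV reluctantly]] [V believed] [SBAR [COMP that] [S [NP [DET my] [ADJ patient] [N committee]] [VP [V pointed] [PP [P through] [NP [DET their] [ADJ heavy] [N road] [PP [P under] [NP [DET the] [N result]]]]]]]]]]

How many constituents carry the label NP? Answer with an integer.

The NP constituents are: [NP each ancient painting near no stanza]; [NP no stanza]; [NP my patient committee]; [NP their heavy road under the result]; [NP the result]. Total: 5.

5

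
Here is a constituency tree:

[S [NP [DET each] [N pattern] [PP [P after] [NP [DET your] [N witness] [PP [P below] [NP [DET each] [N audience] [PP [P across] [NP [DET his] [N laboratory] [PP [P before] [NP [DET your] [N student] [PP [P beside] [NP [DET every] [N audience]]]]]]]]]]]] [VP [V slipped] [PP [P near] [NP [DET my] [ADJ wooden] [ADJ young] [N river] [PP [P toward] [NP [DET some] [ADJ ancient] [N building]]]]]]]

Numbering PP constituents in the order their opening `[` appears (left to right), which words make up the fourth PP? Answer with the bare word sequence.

before your student beside every audience

In left-to-right order the PP constituents are "after your witness below each audience across his laboratory before your student beside every audience"; "below each audience across his laboratory before your student beside every audience"; "across his laboratory before your student beside every audience"; "before your student beside every audience"; "beside every audience"; "near my wooden young river toward some ancient building"; "toward some ancient building". Number 4 is "before your student beside every audience".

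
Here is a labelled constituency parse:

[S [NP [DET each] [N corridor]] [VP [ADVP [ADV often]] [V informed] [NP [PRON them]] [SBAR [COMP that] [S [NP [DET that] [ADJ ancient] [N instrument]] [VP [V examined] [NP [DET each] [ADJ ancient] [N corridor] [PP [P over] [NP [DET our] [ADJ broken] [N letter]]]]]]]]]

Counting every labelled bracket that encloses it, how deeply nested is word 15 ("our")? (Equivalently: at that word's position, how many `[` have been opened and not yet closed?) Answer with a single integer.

9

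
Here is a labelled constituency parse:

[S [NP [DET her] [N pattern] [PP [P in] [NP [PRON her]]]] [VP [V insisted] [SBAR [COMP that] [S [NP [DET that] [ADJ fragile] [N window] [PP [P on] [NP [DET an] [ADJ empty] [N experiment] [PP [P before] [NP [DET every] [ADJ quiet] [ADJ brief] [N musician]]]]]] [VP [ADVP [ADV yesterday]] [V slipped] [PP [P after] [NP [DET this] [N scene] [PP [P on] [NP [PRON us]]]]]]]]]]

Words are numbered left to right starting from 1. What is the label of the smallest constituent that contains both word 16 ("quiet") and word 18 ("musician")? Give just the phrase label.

NP

The smallest bracket enclosing both words is [NP every quiet brief musician], so the label is NP.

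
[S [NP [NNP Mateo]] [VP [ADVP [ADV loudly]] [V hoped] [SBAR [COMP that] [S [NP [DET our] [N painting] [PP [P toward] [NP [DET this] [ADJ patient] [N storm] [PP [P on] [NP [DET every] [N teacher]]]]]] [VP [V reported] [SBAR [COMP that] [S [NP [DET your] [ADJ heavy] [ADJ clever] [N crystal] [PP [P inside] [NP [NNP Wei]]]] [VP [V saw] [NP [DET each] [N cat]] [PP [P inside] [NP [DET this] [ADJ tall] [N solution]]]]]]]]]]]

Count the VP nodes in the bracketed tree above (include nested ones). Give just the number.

3

Listing each VP by its span: [VP loudly hoped that our painting toward this patient storm on every teacher reported that your heavy clever crystal inside Wei saw each cat inside this tall solution]; [VP reported that your heavy clever crystal inside Wei saw each cat inside this tall solution]; [VP saw each cat inside this tall solution] — that makes 3.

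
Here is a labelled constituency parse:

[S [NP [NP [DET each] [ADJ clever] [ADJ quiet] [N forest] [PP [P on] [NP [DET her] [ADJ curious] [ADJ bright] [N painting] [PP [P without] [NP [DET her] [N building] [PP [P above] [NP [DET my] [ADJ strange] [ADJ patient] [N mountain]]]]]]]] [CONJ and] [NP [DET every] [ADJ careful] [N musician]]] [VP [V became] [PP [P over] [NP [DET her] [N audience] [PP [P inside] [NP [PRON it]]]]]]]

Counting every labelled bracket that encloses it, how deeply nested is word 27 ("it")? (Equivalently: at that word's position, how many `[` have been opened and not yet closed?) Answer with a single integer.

7

Counting open brackets not yet closed at "it": [S [VP [PP [NP [PP [NP [PRON = 7.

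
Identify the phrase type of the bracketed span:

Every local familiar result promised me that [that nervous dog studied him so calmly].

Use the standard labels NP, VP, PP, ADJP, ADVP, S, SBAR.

The span is built around the head "studied" — a clause (S).

S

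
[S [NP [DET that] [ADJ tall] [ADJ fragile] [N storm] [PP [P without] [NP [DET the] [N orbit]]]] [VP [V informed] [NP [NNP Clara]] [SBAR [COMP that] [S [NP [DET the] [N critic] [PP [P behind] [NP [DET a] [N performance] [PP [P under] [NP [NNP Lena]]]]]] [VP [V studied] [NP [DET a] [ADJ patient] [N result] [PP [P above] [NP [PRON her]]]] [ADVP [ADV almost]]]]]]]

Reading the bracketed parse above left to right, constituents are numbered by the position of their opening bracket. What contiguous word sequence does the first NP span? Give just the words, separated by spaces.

that tall fragile storm without the orbit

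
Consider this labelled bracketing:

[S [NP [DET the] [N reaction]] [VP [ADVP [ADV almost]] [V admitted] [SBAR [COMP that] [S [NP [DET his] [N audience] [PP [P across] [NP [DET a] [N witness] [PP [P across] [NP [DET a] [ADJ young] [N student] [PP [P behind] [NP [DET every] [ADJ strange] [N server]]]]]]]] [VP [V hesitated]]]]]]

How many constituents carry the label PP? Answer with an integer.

Scanning left to right, an opening `[PP` appears at word positions 8, 11, 15 — 3 in total.

3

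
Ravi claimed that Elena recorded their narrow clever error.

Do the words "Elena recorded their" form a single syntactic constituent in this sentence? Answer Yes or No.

No

The sequence begins inside the noun phrase "Elena" and ends inside the verb phrase "recorded their narrow clever error"; it crosses a phrase boundary, so no single node in the tree spans exactly those words.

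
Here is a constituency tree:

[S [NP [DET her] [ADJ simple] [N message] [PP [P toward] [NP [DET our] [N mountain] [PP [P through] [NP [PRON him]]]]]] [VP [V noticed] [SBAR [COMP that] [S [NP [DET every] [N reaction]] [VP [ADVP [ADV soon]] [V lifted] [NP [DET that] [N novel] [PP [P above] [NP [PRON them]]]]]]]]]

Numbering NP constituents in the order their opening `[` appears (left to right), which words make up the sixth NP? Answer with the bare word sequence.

In left-to-right order the NP constituents are "her simple message toward our mountain through him"; "our mountain through him"; "him"; "every reaction"; "that novel above them"; "them". Number 6 is "them".

them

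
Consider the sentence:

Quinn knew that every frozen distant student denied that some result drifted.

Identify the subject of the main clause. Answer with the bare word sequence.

In the main clause the verb is "knew"; the NP preceding it, "Quinn", is the subject.

Quinn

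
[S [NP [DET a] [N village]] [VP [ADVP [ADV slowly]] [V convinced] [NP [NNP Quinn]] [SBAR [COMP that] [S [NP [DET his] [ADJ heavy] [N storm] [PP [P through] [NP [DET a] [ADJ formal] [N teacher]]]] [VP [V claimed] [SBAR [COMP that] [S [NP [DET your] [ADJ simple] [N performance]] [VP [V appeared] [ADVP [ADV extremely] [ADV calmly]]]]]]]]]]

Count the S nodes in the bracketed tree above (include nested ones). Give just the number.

3

Scanning left to right, an opening `[S` appears at word positions 1, 7, 16 — 3 in total.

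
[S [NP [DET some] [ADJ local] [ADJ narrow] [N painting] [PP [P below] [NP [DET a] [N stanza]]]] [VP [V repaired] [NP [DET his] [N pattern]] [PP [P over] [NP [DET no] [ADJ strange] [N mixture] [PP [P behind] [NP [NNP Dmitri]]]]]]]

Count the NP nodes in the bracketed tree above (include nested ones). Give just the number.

Listing each NP by its span: [NP some local narrow painting below a stanza]; [NP a stanza]; [NP his pattern]; [NP no strange mixture behind Dmitri]; [NP Dmitri] — that makes 5.

5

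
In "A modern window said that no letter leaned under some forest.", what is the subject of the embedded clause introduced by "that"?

no letter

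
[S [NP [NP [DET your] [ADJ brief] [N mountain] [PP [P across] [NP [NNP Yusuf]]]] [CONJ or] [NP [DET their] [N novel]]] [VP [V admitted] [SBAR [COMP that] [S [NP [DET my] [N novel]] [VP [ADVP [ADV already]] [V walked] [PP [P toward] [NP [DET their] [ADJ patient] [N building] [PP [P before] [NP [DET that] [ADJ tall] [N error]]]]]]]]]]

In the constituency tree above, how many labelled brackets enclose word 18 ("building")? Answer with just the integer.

8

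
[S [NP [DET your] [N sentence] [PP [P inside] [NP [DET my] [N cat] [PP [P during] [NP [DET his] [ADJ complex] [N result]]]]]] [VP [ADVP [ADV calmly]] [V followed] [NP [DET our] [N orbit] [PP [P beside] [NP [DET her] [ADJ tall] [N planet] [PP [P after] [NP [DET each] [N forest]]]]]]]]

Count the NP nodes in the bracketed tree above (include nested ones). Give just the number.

6

Scanning left to right, an opening `[NP` appears at word positions 1, 4, 7, 12, 15, 19 — 6 in total.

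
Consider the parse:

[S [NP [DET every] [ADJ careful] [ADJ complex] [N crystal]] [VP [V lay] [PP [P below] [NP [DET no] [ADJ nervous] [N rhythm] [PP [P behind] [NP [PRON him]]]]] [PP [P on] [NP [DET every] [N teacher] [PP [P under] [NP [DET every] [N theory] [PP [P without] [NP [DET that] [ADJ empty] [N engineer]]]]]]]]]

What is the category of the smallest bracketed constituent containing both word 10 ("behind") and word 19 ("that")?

Word 10 lies under S → VP → PP → NP → PP → P; word 19 lies under S → VP → PP → NP → PP → NP → PP → NP → DET. The lowest shared node is the VP.

VP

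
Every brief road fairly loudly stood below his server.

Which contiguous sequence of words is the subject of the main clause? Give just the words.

every brief road

In the main clause the verb is "stood"; the NP preceding it, "every brief road", is the subject.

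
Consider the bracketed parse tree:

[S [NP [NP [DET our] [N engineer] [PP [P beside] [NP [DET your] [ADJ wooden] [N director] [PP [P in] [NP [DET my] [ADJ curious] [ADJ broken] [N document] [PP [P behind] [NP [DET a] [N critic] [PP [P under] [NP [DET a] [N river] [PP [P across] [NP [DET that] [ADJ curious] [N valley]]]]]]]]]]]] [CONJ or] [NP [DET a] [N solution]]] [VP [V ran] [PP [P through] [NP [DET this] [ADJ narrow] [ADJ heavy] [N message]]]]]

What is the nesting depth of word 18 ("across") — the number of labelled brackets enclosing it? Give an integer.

The word sits inside P, which is inside PP, inside NP, inside PP, inside NP, inside PP, inside NP, inside PP, inside NP, inside PP, inside NP, inside NP, inside S — 13 brackets in all.

13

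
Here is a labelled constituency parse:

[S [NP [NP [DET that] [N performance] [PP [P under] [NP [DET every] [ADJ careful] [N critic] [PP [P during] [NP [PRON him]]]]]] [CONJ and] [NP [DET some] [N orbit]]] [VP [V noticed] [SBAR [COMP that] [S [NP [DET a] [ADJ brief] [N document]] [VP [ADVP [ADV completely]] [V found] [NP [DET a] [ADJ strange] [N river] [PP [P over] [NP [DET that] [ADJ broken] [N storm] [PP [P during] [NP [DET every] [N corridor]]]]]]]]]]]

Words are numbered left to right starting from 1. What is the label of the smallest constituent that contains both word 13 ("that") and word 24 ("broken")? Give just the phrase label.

SBAR

Word 13 lies under S → VP → SBAR → COMP; word 24 lies under S → VP → SBAR → S → VP → NP → PP → NP → ADJ. The lowest shared node is the SBAR.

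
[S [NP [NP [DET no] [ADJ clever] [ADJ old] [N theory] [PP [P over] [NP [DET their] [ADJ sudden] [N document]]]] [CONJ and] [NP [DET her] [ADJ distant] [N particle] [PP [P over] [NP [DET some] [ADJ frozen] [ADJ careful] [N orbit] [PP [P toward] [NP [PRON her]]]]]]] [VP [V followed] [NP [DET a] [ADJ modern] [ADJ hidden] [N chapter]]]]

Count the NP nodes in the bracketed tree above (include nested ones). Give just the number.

7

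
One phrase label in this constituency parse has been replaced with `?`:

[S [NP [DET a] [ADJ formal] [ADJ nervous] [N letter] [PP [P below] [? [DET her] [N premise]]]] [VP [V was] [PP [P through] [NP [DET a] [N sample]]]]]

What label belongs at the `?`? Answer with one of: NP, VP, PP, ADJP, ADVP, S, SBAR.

Looking at what the `?` directly dominates — DET 'her', N 'premise' — this is a noun phrase (NP).

NP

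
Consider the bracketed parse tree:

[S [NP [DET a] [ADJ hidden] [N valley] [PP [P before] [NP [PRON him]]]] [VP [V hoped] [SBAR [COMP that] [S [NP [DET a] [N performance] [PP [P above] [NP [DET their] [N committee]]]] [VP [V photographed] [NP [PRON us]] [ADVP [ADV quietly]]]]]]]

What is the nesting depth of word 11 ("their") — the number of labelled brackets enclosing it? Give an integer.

The word sits inside DET, which is inside NP, inside PP, inside NP, inside S, inside SBAR, inside VP, inside S — 8 brackets in all.

8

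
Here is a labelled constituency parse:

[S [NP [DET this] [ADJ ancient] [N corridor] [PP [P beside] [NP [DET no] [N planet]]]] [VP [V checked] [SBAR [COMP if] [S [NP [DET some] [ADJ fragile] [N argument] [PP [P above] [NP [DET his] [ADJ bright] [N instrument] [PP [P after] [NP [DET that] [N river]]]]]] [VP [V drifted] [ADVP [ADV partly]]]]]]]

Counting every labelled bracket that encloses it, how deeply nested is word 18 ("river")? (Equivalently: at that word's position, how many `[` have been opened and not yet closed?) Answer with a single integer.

10

Counting open brackets not yet closed at "river": [S [VP [SBAR [S [NP [PP [NP [PP [NP [N = 10.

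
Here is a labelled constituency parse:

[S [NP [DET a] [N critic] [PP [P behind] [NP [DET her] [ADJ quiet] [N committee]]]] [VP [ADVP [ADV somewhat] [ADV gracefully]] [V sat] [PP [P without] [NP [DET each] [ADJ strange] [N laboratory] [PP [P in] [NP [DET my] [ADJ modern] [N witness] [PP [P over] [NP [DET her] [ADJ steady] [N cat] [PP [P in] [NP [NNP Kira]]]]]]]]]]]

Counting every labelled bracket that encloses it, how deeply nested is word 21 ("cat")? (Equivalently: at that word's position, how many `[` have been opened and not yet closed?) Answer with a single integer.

The word sits inside N, which is inside NP, inside PP, inside NP, inside PP, inside NP, inside PP, inside VP, inside S — 9 brackets in all.

9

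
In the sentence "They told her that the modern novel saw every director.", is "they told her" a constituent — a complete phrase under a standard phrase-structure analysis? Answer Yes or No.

No

"they" belongs to the noun phrase "they" while "her" belongs to the verb phrase "told her that the modern novel saw every director"; a span that runs across that boundary is not a single phrase.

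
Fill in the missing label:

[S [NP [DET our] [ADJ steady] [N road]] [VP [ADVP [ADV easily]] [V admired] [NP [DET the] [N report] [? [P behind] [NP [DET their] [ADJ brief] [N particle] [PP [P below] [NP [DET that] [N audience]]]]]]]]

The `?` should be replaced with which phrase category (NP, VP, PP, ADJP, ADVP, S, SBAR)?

PP

The `?` node immediately contains: P 'behind', NP. That is the internal structure of a prepositional phrase, so the label is PP.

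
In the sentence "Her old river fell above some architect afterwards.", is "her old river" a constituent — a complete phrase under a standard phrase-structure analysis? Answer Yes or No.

Yes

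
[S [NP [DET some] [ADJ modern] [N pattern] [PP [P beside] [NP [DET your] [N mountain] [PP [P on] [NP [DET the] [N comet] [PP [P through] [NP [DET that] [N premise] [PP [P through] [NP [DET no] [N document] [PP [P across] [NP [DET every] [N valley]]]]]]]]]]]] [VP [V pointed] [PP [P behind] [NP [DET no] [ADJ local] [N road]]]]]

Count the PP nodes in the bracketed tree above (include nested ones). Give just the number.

6

The PP constituents are: [PP beside your mountain on the comet through that premise through no document across every valley]; [PP on the comet through that premise through no document across every valley]; [PP through that premise through no document across every valley]; [PP through no document across every valley]; [PP across every valley]; [PP behind no local road]. Total: 6.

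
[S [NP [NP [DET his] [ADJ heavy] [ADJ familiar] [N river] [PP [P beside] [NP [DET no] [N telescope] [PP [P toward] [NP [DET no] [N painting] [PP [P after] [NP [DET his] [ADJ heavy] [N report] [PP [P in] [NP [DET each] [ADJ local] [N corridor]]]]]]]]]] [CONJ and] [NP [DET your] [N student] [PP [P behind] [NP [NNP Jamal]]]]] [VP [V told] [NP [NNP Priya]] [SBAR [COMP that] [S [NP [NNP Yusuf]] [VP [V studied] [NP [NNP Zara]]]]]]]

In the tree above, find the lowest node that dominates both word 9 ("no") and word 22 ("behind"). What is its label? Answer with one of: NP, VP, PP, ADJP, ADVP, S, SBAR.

NP

Both words fall inside [NP his heavy familiar river beside no telescope toward no painting after his heavy report in each local corridor and your student behind Jamal] (words 1–23), and no smaller constituent contains them both. Label: NP.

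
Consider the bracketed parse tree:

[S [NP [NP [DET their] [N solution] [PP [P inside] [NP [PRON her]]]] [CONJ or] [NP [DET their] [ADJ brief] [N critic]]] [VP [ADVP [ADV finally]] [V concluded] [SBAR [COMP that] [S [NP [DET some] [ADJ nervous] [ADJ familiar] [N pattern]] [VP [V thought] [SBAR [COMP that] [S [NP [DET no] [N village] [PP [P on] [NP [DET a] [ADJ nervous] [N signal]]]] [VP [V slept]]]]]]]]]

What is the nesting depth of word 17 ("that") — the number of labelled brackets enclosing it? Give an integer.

7

Path from the root down to the word: S → VP → SBAR → S → VP → SBAR → COMP. That is 7 enclosing brackets.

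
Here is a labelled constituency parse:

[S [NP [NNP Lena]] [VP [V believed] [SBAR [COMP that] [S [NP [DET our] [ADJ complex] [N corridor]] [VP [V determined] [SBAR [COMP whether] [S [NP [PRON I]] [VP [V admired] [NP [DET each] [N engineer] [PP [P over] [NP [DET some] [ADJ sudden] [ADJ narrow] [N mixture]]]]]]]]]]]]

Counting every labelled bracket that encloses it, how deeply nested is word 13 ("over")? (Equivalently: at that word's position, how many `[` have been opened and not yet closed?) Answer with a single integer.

11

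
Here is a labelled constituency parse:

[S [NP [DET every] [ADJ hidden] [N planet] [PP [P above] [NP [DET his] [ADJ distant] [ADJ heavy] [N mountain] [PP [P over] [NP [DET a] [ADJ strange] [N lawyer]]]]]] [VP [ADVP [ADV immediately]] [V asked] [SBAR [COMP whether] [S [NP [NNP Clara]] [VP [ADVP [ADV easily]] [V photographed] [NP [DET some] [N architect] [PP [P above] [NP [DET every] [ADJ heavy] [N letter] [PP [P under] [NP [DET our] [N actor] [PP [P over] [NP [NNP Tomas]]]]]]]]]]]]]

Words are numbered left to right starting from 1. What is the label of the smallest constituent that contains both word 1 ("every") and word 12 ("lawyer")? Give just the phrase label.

Both words fall inside [NP every hidden planet above his distant heavy mountain over a strange lawyer] (words 1–12), and no smaller constituent contains them both. Label: NP.

NP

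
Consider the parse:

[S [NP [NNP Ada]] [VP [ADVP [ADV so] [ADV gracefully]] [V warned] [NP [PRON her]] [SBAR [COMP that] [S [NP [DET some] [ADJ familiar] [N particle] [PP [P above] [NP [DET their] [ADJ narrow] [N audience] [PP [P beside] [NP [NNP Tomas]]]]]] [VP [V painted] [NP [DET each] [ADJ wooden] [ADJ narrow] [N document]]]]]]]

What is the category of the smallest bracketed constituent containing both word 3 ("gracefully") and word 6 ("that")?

VP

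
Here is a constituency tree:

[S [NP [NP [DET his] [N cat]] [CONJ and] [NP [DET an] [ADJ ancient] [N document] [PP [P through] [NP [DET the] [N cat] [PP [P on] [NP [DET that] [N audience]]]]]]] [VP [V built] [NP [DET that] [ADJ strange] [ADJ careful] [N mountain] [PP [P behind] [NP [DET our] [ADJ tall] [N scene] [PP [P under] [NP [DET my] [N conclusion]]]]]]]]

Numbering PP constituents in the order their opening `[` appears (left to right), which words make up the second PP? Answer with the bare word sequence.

on that audience

Opening `[PP` markers occur at word positions 7, 10, 18, 22; the second of these opens the constituent [PP on that audience].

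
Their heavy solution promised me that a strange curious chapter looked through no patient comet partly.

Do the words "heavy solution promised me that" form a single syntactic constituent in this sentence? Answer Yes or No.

The sequence begins inside the noun phrase "their heavy solution" and ends inside the verb phrase "promised me that a strange curious chapter looked through no patient comet partly"; it crosses a phrase boundary, so no single node in the tree spans exactly those words.

No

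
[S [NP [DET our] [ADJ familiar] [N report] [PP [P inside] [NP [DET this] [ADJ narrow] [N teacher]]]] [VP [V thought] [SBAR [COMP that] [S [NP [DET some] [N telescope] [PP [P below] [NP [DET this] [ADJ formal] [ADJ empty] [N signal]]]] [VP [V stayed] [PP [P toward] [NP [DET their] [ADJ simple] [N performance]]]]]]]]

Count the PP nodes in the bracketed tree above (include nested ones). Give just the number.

3

Listing each PP by its span: [PP inside this narrow teacher]; [PP below this formal empty signal]; [PP toward their simple performance] — that makes 3.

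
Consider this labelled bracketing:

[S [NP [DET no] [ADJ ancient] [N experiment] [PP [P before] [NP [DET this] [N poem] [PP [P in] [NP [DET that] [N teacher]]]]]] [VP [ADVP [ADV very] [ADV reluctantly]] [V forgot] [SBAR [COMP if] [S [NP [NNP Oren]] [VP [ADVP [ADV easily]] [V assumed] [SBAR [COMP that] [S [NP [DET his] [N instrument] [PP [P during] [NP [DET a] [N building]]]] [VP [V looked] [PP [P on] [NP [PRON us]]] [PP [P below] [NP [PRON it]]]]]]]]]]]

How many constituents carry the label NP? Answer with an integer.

Listing each NP by its span: [NP no ancient experiment before this poem in that teacher]; [NP this poem in that teacher]; [NP that teacher]; [NP Oren]; [NP his instrument during a building]; [NP a building] … — that makes 8.

8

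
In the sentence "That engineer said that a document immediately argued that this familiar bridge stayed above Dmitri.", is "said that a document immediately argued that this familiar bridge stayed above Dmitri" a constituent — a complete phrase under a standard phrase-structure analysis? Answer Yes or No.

Yes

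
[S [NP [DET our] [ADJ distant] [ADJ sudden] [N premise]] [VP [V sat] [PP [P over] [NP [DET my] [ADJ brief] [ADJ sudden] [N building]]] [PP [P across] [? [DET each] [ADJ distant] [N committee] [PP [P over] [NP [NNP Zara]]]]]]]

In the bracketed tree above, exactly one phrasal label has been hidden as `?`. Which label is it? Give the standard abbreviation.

NP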